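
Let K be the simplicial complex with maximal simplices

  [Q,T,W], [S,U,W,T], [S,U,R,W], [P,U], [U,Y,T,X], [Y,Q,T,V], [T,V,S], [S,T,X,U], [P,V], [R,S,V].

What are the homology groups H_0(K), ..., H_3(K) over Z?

H_0 = Z,  H_1 = Z,  H_2 = 0,  H_3 = 0.

Fix the vertex order P < Q < R < S < T < U < V < W < X < Y and write every simplex with vertices in increasing order. Then dim K = 3 and the simplices of K are:

  0-simplices (10): P, Q, R, S, T, U, V, W, X, Y
  1-simplices (25): PU, PV, QT, QV, QW, QY, RS, RU, RV, RW, ST, SU, SV, SW, SX, TU, TV, TW, TX, TY, UW, UX, UY, VY, XY
  2-simplices (20): QTV, QTW, QTY, QVY, RSU, RSV, RSW, RUW, STU, STV, STW, STX, SUW, SUX, TUW, TUX, TUY, TVY, TXY, UXY
  3-simplices (5): QTVY, RSUW, STUW, STUX, TUXY

giving chain groups C_0 ≅ Z^10, C_1 ≅ Z^25, C_2 ≅ Z^20, C_3 ≅ Z^5.

Boundary ∂_1: C_1 → C_0 is given by ∂[p,q] = [q] − [p]. For instance
  ∂SU = U − S.
As a 10×25 matrix over Z this has rank 9, with invariant factors (1,1,1,1,1,1,1,1,1).

∂_2: C_2 → C_1 acts by ∂[p,q,r] = [q,r] − [p,r] + [p,q]. For instance
  ∂STV = TV − SV + ST,
  ∂TVY = VY − TY + TV.
The resulting 25×20 matrix has rank 15, and its Smith normal form has invariant factors (1,1,1,1,1,1,1,1,1,1,1,1,1,1,1).

The boundary map ∂_3: C_3 → C_2 sends each 3-simplex σ to the alternating sum Σ_i (−1)^i (σ with its i-th vertex removed). For instance
  ∂STUW = TUW − SUW + STW − STU,
  ∂RSUW = SUW − RUW + RSW − RSU.
The resulting 20×5 matrix has rank 5, and its Smith normal form has invariant factors (1,1,1,1,1).

From H_k ≅ ker(∂_k) / im(∂_{k+1}) we obtain:

  H_0: rank C_0 − rank ∂_1 = 10 − 9 = 1, and the invariant factors of ∂_1 are all 1, so H_0 ≅ Z.
  H_1: rank ker ∂_1 − rank ∂_2 = (25 − 9) − 15 = 1, and the invariant factors of ∂_2 are all 1, so H_1 ≅ Z.
  H_2: rank ker ∂_2 − rank ∂_3 = (20 − 15) − 5 = 0, and the invariant factors of ∂_3 are all 1, so H_2 ≅ 0.
  H_3: rank ker ∂_3 − rank ∂_4 = (5 − 5) − 0 = 0, and there is no ∂_4, so H_3 ≅ 0.

As a check, the Euler characteristic is 10 − 25 + 20 − 5 = 0, which agrees with 1 − 1 + 0 − 0 = 0.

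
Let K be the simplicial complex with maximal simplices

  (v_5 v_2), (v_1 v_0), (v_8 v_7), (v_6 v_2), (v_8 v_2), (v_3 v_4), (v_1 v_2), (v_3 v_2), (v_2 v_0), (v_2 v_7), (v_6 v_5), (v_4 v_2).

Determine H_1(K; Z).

Take the total order v_0 < v_1 < v_2 < v_3 < v_4 < v_5 < v_6 < v_7 < v_8 on the vertex set. Then K (dimension 1) consists of the simplices:

  0-simplices (9): [v_0], [v_1], [v_2], [v_3], [v_4], [v_5], [v_6], [v_7], [v_8]
  1-simplices (12): [v_0,v_1], [v_0,v_2], [v_1,v_2], [v_2,v_3], [v_2,v_4], [v_2,v_5], [v_2,v_6], [v_2,v_7], [v_2,v_8], [v_3,v_4], [v_5,v_6], [v_7,v_8]

so the chain groups are C_0 ≅ Z^9, C_1 ≅ Z^12.

∂_1: C_1 → C_0 maps an edge to its endpoints' difference, ∂[p,q] = q − p.
As a 9×12 matrix over Z this has rank 8, with invariant factors (1,1,1,1,1,1,1,1).

From H_k ≅ ker(∂_k) / im(∂_{k+1}) we obtain:

  H_1: rank ker ∂_1 − rank ∂_2 = (12 − 8) − 0 = 4, and there is no ∂_2, so H_1 ≅ Z^4.

H_1 = Z^4.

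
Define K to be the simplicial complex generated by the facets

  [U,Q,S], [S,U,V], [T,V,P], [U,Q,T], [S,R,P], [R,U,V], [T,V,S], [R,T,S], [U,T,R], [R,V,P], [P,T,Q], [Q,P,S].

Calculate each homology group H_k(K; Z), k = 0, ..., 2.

Order the vertices as P < Q < R < S < T < U < V. Listing each simplex with vertices in this order, K has dimension 2 with simplices:

  0-simplices (7): P, Q, R, S, T, U, V
  1-simplices (18): PQ, PR, PS, PT, PV, QS, QT, QU, RS, RT, RU, RV, ST, SU, SV, TU, TV, UV
  2-simplices (12): PQS, PQT, PRS, PRV, PTV, QSU, QTU, RST, RTU, RUV, STV, SUV

so the chain groups are C_0 ≅ Z^7, C_1 ≅ Z^18, C_2 ≅ Z^12.

∂_1: C_1 → C_0 is given by ∂[p,q] = [q] − [p].
As a 7×18 matrix over Z this has rank 6, with invariant factors (1,1,1,1,1,1).

∂_2: C_2 → C_1 sends each 2-simplex [p,q,r] to [q,r] − [p,r] + [p,q]. For instance
  ∂PTV = TV − PV + PT,
  ∂RUV = UV − RV + RU.
The 18×12 boundary matrix has rank 12 and Smith normal form diag(1,1,1,1,1,1,1,1,1,1,1,2).

From H_k ≅ ker(∂_k) / im(∂_{k+1}) we obtain:

  H_0: rank C_0 − rank ∂_1 = 7 − 6 = 1, and the invariant factors of ∂_1 are all 1, so H_0 = Z.
  H_1: rank ker ∂_1 − rank ∂_2 = (18 − 6) − 12 = 0, and ∂_2 has invariant factor 2 > 1, so H_1 = Z_2.
  H_2: rank ker ∂_2 − rank ∂_3 = (12 − 12) − 0 = 0, and there is no ∂_3, so H_2 = 0.

As a check, the Euler characteristic is 7 − 18 + 12 = 1, which agrees with 1 − 0 + 0 = 1.

H_0 ≅ Z,  H_1 ≅ Z_2,  H_2 = 0.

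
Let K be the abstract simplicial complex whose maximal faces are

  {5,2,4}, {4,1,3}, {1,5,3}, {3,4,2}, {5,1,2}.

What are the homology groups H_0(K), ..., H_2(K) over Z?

H_0 = Z,  H_1 = Z,  H_2 = 0.

Order the vertices as 1 < 2 < 3 < 4 < 5. Listing each simplex with vertices in this order, K has dimension 2 with simplices:

  0-simplices (5): [1], [2], [3], [4], [5]
  1-simplices (10): [1,2], [1,3], [1,4], [1,5], [2,3], [2,4], [2,5], [3,4], [3,5], [4,5]
  2-simplices (5): [1,2,5], [1,3,4], [1,3,5], [2,3,4], [2,4,5]

Hence C_0 ≅ Z^5, C_1 ≅ Z^10, C_2 ≅ Z^5.

The boundary map ∂_1: C_1 → C_0 maps an edge to its endpoints' difference, ∂[p,q] = q − p.
As a 5×10 matrix over Z this has rank 4, with invariant factors (1,1,1,1).

The boundary map ∂_2: C_2 → C_1 acts by ∂[p,q,r] = [q,r] − [p,r] + [p,q]. For instance
  ∂[1,3,4] = [3,4] − [1,4] + [1,3],
  ∂[1,3,5] = [3,5] − [1,5] + [1,3].
This gives a 10×5 integer matrix of rank 5; reducing to Smith normal form yields diagonal entries (1,1,1,1,1).

Reading off H_k = ker ∂_k / im ∂_{k+1}:

  H_0: rank C_0 − rank ∂_1 = 5 − 4 = 1, and the invariant factors of ∂_1 are all 1, so H_0 ≅ Z.
  H_1: rank ker ∂_1 − rank ∂_2 = (10 − 4) − 5 = 1, and the invariant factors of ∂_2 are all 1, so H_1 ≅ Z.
  H_2: rank ker ∂_2 − rank ∂_3 = (5 − 5) − 0 = 0, and there is no ∂_3, so H_2 ≅ 0.

(K is a triangulation of the Möbius band.)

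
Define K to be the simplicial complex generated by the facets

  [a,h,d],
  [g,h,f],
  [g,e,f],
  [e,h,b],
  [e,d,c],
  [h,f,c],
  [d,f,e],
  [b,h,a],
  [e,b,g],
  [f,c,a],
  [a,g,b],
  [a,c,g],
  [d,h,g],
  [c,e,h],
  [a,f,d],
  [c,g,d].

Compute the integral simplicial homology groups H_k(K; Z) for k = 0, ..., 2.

H_0 = Z,  H_1 = Z^2,  H_2 = Z.

Order the vertices as a < b < c < d < e < f < g < h. Listing each simplex with vertices in this order, K has dimension 2 with simplices:

  0-simplices (8): a, b, c, d, e, f, g, h
  1-simplices (24): ab, ac, ad, af, ag, ah, be, bg, bh, cd, ce, cf, cg, ch, de, df, dg, dh, ef, eg, eh, fg, fh, gh
  2-simplices (16): abg, abh, acf, acg, adf, adh, beg, beh, cde, cdg, ceh, cfh, def, dgh, efg, fgh

giving chain groups C_0 ≅ Z^8, C_1 ≅ Z^24, C_2 ≅ Z^16.

Boundary ∂_1: C_1 → C_0 is given by ∂[p,q] = [q] − [p].
The resulting 8×24 matrix has rank 7, and its Smith normal form has invariant factors (1,1,1,1,1,1,1).

Boundary ∂_2: C_2 → C_1 acts by ∂[p,q,r] = [q,r] − [p,r] + [p,q]. For instance
  ∂efg = fg − eg + ef,
  ∂fgh = gh − fh + fg.
The 24×16 boundary matrix has rank 15 and Smith normal form diag(1,1,1,1,1,1,1,1,1,1,1,1,1,1,1).

Reading off H_k = ker ∂_k / im ∂_{k+1}:

  H_0: rank C_0 − rank ∂_1 = 8 − 7 = 1, and the invariant factors of ∂_1 are all 1, so H_0 = Z.
  H_1: rank ker ∂_1 − rank ∂_2 = (24 − 7) − 15 = 2, and the invariant factors of ∂_2 are all 1, so H_1 = Z^2.
  H_2: rank ker ∂_2 − rank ∂_3 = (16 − 15) − 0 = 1, and there is no ∂_3, so H_2 = Z.

As a check, the Euler characteristic is 8 − 24 + 16 = 0, which agrees with 1 − 2 + 1 = 0.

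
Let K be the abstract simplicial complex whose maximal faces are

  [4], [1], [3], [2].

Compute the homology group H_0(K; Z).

We work with the vertex ordering 1 < 2 < 3 < 4. The simplices of K, each written with vertices in increasing order, are:

  0-simplices (4): [1], [2], [3], [4]

Hence C_0 ≅ Z^4.

From H_k ≅ ker(∂_k) / im(∂_{k+1}) we obtain:

  H_0: rank C_0 − rank ∂_1 = 4 − 0 = 4, and there is no ∂_1, so H_0 ≅ Z^4.

(K is a triangulation of a set of 4 points.)

H_0 = Z^4.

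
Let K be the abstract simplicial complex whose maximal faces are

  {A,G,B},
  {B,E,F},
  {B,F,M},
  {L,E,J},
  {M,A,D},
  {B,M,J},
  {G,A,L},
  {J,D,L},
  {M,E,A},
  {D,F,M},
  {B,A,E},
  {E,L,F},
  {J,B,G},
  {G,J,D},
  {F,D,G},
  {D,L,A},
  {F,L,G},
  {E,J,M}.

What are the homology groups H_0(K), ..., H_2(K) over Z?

K has 9 vertices, 27 edges, 18 triangles.
rank ∂_0 = 0, rank ∂_1 = 8 ⇒ b_0 = 9 − 0 − 8 = 1; all invariant factors of ∂_1 are 1 so no torsion. So H_0 = Z.
rank ∂_1 = 8, rank ∂_2 = 18 ⇒ b_1 = 27 − 8 − 18 = 1; ∂_2 has invariant factor(s) [2] giving torsion. So H_1 = Z ⊕ Z/2Z.
rank ∂_2 = 18, rank ∂_3 = 0 ⇒ b_2 = 18 − 18 − 0 = 0. So H_2 = 0.

H_0 = Z,  H_1 = Z ⊕ Z/2Z,  H_2 = 0.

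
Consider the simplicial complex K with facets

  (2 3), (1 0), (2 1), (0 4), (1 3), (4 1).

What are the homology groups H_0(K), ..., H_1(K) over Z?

Take the total order 0 < 1 < 2 < 3 < 4 on the vertex set. Then K (dimension 1) consists of the simplices:

  0-simplices (5): [0], [1], [2], [3], [4]
  1-simplices (6): [0,1], [0,4], [1,2], [1,3], [1,4], [2,3]

Hence C_0 ≅ Z^5, C_1 ≅ Z^6.

The boundary map ∂_1: C_1 → C_0 is given by ∂[p,q] = [q] − [p].
The resulting 5×6 matrix has rank 4, and its Smith normal form has invariant factors (1,1,1,1).

Computing H_k = (kernel of ∂_k) / (image of ∂_{k+1}):

  H_0: rank C_0 − rank ∂_1 = 5 − 4 = 1, and the invariant factors of ∂_1 are all 1, so H_0 = Z.
  H_1: rank ker ∂_1 − rank ∂_2 = (6 − 4) − 0 = 2, and there is no ∂_2, so H_1 = Z^2.

H_0 ≅ Z,  H_1 ≅ Z^2.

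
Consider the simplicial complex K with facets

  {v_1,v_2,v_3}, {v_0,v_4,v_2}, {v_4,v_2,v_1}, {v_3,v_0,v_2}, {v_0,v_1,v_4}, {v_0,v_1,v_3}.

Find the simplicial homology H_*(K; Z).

K has 5 vertices, 9 edges, 6 triangles.
rank ∂_0 = 0, rank ∂_1 = 4 ⇒ b_0 = 5 − 0 − 4 = 1; all invariant factors of ∂_1 are 1 so no torsion. So H_0 ≅ Z.
rank ∂_1 = 4, rank ∂_2 = 5 ⇒ b_1 = 9 − 4 − 5 = 0; all invariant factors of ∂_2 are 1 so no torsion. So H_1 ≅ 0.
rank ∂_2 = 5, rank ∂_3 = 0 ⇒ b_2 = 6 − 5 − 0 = 1. So H_2 ≅ Z.

H_0 ≅ Z,  H_1 = 0,  H_2 ≅ Z.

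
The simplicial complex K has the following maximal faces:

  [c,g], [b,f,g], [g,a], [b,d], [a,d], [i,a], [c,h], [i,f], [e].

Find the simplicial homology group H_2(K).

Order the vertices as a < b < c < d < e < f < g < h < i. Listing each simplex with vertices in this order, K has dimension 2 with simplices:

  0-simplices (9): a, b, c, d, e, f, g, h, i
  1-simplices (10): ad, ag, ai, bd, bf, bg, cg, ch, fg, fi
  2-simplices (1): bfg

giving chain groups C_0 ≅ Z^9, C_1 ≅ Z^10, C_2 ≅ Z^1.

∂_1: C_1 → C_0 sends each edge [p,q] (with p < q) to q − p. For instance
  ∂bg = g − b.
The resulting 9×10 matrix has rank 7, and its Smith normal form has invariant factors (1,1,1,1,1,1,1).

∂_2: C_2 → C_1 acts by ∂[p,q,r] = [q,r] − [p,r] + [p,q]. For instance
  ∂bfg = fg − bg + bf.
The resulting 10×1 matrix has rank 1, and its Smith normal form has invariant factors (1).

From H_k ≅ ker(∂_k) / im(∂_{k+1}) we obtain:

  H_2: rank ker ∂_2 − rank ∂_3 = (1 − 1) − 0 = 0, and there is no ∂_3, so H_2 = 0.

H_2 ≅ 0.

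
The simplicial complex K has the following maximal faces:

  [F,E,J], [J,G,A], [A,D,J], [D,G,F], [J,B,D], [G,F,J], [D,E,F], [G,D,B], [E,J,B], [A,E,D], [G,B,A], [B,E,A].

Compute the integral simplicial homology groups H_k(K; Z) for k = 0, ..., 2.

Take the total order A < B < D < E < F < G < J on the vertex set. Then K (dimension 2) consists of the simplices:

  0-simplices (7): A, B, D, E, F, G, J
  1-simplices (18): AB, AD, AE, AG, AJ, BD, BE, BG, BJ, DE, DF, DG, DJ, EF, EJ, FG, FJ, GJ
  2-simplices (12): ABE, ABG, ADE, ADJ, AGJ, BDG, BDJ, BEJ, DEF, DFG, EFJ, FGJ

giving chain groups C_0 ≅ Z^7, C_1 ≅ Z^18, C_2 ≅ Z^12.

∂_1: C_1 → C_0 maps an edge to its endpoints' difference, ∂[p,q] = q − p. For instance
  ∂FG = G − F.
As a 7×18 matrix over Z this has rank 6, with invariant factors (1,1,1,1,1,1).

The boundary map ∂_2: C_2 → C_1 sends each 2-simplex [p,q,r] to [q,r] − [p,r] + [p,q]. For instance
  ∂ABG = BG − AG + AB,
  ∂BDG = DG − BG + BD.
The resulting 18×12 matrix has rank 12, and its Smith normal form has invariant factors (1,1,1,1,1,1,1,1,1,1,1,2).

Reading off H_k = ker ∂_k / im ∂_{k+1}:

  H_0: rank C_0 − rank ∂_1 = 7 − 6 = 1, and the invariant factors of ∂_1 are all 1, so H_0 = Z.
  H_1: rank ker ∂_1 − rank ∂_2 = (18 − 6) − 12 = 0, and ∂_2 has invariant factor 2 > 1, so H_1 = Z/2Z.
  H_2: rank ker ∂_2 − rank ∂_3 = (12 − 12) − 0 = 0, and there is no ∂_3, so H_2 = 0.

As a check, the Euler characteristic is 7 − 18 + 12 = 1, which agrees with 1 − 0 + 0 = 1.

H_0 ≅ Z,  H_1 ≅ Z/2Z,  H_2 = 0.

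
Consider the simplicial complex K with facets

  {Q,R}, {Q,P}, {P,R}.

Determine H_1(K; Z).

H_1 = Z.

K has 3 vertices, 3 edges.
rank ∂_1 = 2, rank ∂_2 = 0 ⇒ b_1 = 3 − 2 − 0 = 1. So H_1 ≅ Z.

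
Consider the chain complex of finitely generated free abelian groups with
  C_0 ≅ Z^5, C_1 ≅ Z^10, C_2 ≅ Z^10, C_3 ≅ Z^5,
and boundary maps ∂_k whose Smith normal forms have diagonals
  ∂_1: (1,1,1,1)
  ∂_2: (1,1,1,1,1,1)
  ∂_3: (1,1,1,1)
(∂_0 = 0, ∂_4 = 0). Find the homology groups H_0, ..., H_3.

H_0 = Z,  H_1 = 0,  H_2 = 0,  H_3 = Z.

H_0: b_0 = 5 − 0 − 4 = 1; torsion from ∂_1 factors > 1: none. So H_0 = Z.
H_1: b_1 = 10 − 4 − 6 = 0; torsion from ∂_2 factors > 1: none. So H_1 = 0.
H_2: b_2 = 10 − 6 − 4 = 0; torsion from ∂_3 factors > 1: none. So H_2 = 0.
H_3: b_3 = 5 − 4 − 0 = 1; torsion from ∂_4 factors > 1: none. So H_3 = Z.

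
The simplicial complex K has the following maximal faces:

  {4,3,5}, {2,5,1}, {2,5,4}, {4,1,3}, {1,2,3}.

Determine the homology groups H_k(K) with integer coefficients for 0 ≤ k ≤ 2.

K has 5 vertices, 10 edges, 5 triangles.
rank ∂_0 = 0, rank ∂_1 = 4 ⇒ b_0 = 5 − 0 − 4 = 1; all invariant factors of ∂_1 are 1 so no torsion. So H_0 = Z.
rank ∂_1 = 4, rank ∂_2 = 5 ⇒ b_1 = 10 − 4 − 5 = 1; all invariant factors of ∂_2 are 1 so no torsion. So H_1 = Z.
rank ∂_2 = 5, rank ∂_3 = 0 ⇒ b_2 = 5 − 5 − 0 = 0. So H_2 = 0.

H_0 = Z,  H_1 = Z,  H_2 = 0.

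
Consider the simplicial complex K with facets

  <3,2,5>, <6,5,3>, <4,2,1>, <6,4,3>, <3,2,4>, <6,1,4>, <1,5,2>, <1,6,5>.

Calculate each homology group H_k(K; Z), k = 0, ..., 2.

Fix the vertex order 1 < 2 < 3 < 4 < 5 < 6 and write every simplex with vertices in increasing order. Then dim K = 2 and the simplices of K are:

  0-simplices (6): [1], [2], [3], [4], [5], [6]
  1-simplices (12): [1,2], [1,4], [1,5], [1,6], [2,3], [2,4], [2,5], [3,4], [3,5], [3,6], [4,6], [5,6]
  2-simplices (8): [1,2,4], [1,2,5], [1,4,6], [1,5,6], [2,3,4], [2,3,5], [3,4,6], [3,5,6]

Hence C_0 ≅ Z^6, C_1 ≅ Z^12, C_2 ≅ Z^8.

Boundary ∂_1: C_1 → C_0 is given by ∂[p,q] = [q] − [p].
This gives a 6×12 integer matrix of rank 5; reducing to Smith normal form yields diagonal entries (1,1,1,1,1).

Boundary ∂_2: C_2 → C_1 sends each 2-simplex [p,q,r] to [q,r] − [p,r] + [p,q]. For instance
  ∂[2,3,5] = [3,5] − [2,5] + [2,3],
  ∂[1,2,5] = [2,5] − [1,5] + [1,2].
This gives a 12×8 integer matrix of rank 7; reducing to Smith normal form yields diagonal entries (1,1,1,1,1,1,1).

Computing H_k = (kernel of ∂_k) / (image of ∂_{k+1}):

  H_0: rank C_0 − rank ∂_1 = 6 − 5 = 1, and the invariant factors of ∂_1 are all 1, so H_0 = Z.
  H_1: rank ker ∂_1 − rank ∂_2 = (12 − 5) − 7 = 0, and the invariant factors of ∂_2 are all 1, so H_1 = 0.
  H_2: rank ker ∂_2 − rank ∂_3 = (8 − 7) − 0 = 1, and there is no ∂_3, so H_2 = Z.

H_0 = Z,  H_1 = 0,  H_2 = Z.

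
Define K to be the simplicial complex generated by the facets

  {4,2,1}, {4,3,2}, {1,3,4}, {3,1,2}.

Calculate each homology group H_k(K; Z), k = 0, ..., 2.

H_0 = Z,  H_1 = 0,  H_2 = Z.

Take the total order 1 < 2 < 3 < 4 on the vertex set. Then K (dimension 2) consists of the simplices:

  0-simplices (4): [1], [2], [3], [4]
  1-simplices (6): [1,2], [1,3], [1,4], [2,3], [2,4], [3,4]
  2-simplices (4): [1,2,3], [1,2,4], [1,3,4], [2,3,4]

giving chain groups C_0 ≅ Z^4, C_1 ≅ Z^6, C_2 ≅ Z^4.

Boundary ∂_1: C_1 → C_0 sends each edge [p,q] (with p < q) to q − p.
As a 4×6 matrix over Z this has rank 3, with invariant factors (1,1,1).

The boundary map ∂_2: C_2 → C_1 maps a triangle to the signed sum of its edges. For instance
  ∂[2,3,4] = [3,4] − [2,4] + [2,3],
  ∂[1,3,4] = [3,4] − [1,4] + [1,3].
The 6×4 boundary matrix has rank 3 and Smith normal form diag(1,1,1).

Now H_k = ker ∂_k / im ∂_{k+1}, so:

  H_0: rank C_0 − rank ∂_1 = 4 − 3 = 1, and the invariant factors of ∂_1 are all 1, so H_0 ≅ Z.
  H_1: rank ker ∂_1 − rank ∂_2 = (6 − 3) − 3 = 0, and the invariant factors of ∂_2 are all 1, so H_1 ≅ 0.
  H_2: rank ker ∂_2 − rank ∂_3 = (4 − 3) − 0 = 1, and there is no ∂_3, so H_2 ≅ Z.

As a check, the Euler characteristic is 4 − 6 + 4 = 2, which agrees with 1 − 0 + 1 = 2.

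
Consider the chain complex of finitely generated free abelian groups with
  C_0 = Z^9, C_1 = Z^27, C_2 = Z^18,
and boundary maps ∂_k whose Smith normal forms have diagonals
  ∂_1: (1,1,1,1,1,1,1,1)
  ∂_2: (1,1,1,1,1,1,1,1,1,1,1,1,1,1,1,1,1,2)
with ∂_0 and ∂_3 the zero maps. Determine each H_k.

H_0 ≅ Z,  H_1 ≅ Z ⊕ Z/2,  H_2 = 0.

H_0: b_0 = 9 − 0 − 8 = 1; torsion from ∂_1 factors > 1: none. So H_0 ≅ Z.
H_1: b_1 = 27 − 8 − 18 = 1; torsion from ∂_2 factors > 1: [2]. So H_1 ≅ Z ⊕ Z/2.
H_2: b_2 = 18 − 18 − 0 = 0; torsion from ∂_3 factors > 1: none. So H_2 ≅ 0.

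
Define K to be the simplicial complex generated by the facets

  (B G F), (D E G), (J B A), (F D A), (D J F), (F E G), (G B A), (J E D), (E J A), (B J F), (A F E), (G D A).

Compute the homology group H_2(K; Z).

H_2 = 0.

Order the vertices as A < B < D < E < F < G < J. Listing each simplex with vertices in this order, K has dimension 2 with simplices:

  0-simplices (7): A, B, D, E, F, G, J
  1-simplices (18): AB, AD, AE, AF, AG, AJ, BF, BG, BJ, DE, DF, DG, DJ, EF, EG, EJ, FG, FJ
  2-simplices (12): ABG, ABJ, ADF, ADG, AEF, AEJ, BFG, BFJ, DEG, DEJ, DFJ, EFG

Hence C_0 ≅ Z^7, C_1 ≅ Z^18, C_2 ≅ Z^12.

∂_1: C_1 → C_0 is given by ∂[p,q] = [q] − [p].
The resulting 7×18 matrix has rank 6, and its Smith normal form has invariant factors (1,1,1,1,1,1).

Boundary ∂_2: C_2 → C_1 acts by ∂[p,q,r] = [q,r] − [p,r] + [p,q]. For instance
  ∂AEF = EF − AF + AE,
  ∂BFJ = FJ − BJ + BF.
As a 18×12 matrix over Z this has rank 12, with invariant factors (1,1,1,1,1,1,1,1,1,1,1,2).

Computing H_k = (kernel of ∂_k) / (image of ∂_{k+1}):

  H_2: rank ker ∂_2 − rank ∂_3 = (12 − 12) − 0 = 0, and there is no ∂_3, so H_2 = 0.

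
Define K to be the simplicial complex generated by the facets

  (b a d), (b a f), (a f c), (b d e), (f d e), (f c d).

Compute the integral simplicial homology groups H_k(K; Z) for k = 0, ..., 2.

H_0 = Z,  H_1 = Z,  H_2 = 0.

We work with the vertex ordering a < b < c < d < e < f. The simplices of K, each written with vertices in increasing order, are:

  0-simplices (6): a, b, c, d, e, f
  1-simplices (12): ab, ac, ad, af, bd, be, bf, cd, cf, de, df, ef
  2-simplices (6): abd, abf, acf, bde, cdf, def

so the chain groups are C_0 ≅ Z^6, C_1 ≅ Z^12, C_2 ≅ Z^6.

Boundary ∂_1: C_1 → C_0 sends each edge [p,q] (with p < q) to q − p. For instance
  ∂df = f − d.
The 6×12 boundary matrix has rank 5 and Smith normal form diag(1,1,1,1,1).

∂_2: C_2 → C_1 sends each 2-simplex [p,q,r] to [q,r] − [p,r] + [p,q]. For instance
  ∂acf = cf − af + ac,
  ∂def = ef − df + de.
This gives a 12×6 integer matrix of rank 6; reducing to Smith normal form yields diagonal entries (1,1,1,1,1,1).

Reading off H_k = ker ∂_k / im ∂_{k+1}:

  H_0: rank C_0 − rank ∂_1 = 6 − 5 = 1, and the invariant factors of ∂_1 are all 1, so H_0 ≅ Z.
  H_1: rank ker ∂_1 − rank ∂_2 = (12 − 5) − 6 = 1, and the invariant factors of ∂_2 are all 1, so H_1 ≅ Z.
  H_2: rank ker ∂_2 − rank ∂_3 = (6 − 6) − 0 = 0, and there is no ∂_3, so H_2 ≅ 0.

As a check, the Euler characteristic is 6 − 12 + 6 = 0, which agrees with 1 − 1 + 0 = 0.
(K is a triangulation of the cylinder S^1 x I.)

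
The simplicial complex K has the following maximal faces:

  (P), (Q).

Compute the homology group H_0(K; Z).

Fix the vertex order P < Q and write every simplex with vertices in increasing order. Then dim K = 0 and the simplices of K are:

  0-simplices (2): P, Q

giving chain groups C_0 ≅ Z^2.

Computing H_k = (kernel of ∂_k) / (image of ∂_{k+1}):

  H_0: rank C_0 − rank ∂_1 = 2 − 0 = 2, and there is no ∂_1, so H_0 ≅ Z^2.

(K is a triangulation of a set of 2 points.)

H_0 = Z^2.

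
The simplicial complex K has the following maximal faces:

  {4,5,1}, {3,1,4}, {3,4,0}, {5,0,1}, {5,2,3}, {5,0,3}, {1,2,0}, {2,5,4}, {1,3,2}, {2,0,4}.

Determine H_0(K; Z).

Take the total order 0 < 1 < 2 < 3 < 4 < 5 on the vertex set. Then K (dimension 2) consists of the simplices:

  0-simplices (6): [0], [1], [2], [3], [4], [5]
  1-simplices (15): [0,1], [0,2], [0,3], [0,4], [0,5], [1,2], [1,3], [1,4], [1,5], [2,3], [2,4], [2,5], [3,4], [3,5], [4,5]
  2-simplices (10): [0,1,2], [0,1,5], [0,2,4], [0,3,4], [0,3,5], [1,2,3], [1,3,4], [1,4,5], [2,3,5], [2,4,5]

so the chain groups are C_0 ≅ Z^6, C_1 ≅ Z^15, C_2 ≅ Z^10.

∂_1: C_1 → C_0 maps an edge to its endpoints' difference, ∂[p,q] = q − p. For instance
  ∂[3,4] = [4] − [3].
As a 6×15 matrix over Z this has rank 5, with invariant factors (1,1,1,1,1).

Boundary ∂_2: C_2 → C_1 maps a triangle to the signed sum of its edges. For instance
  ∂[2,3,5] = [3,5] − [2,5] + [2,3],
  ∂[1,3,4] = [3,4] − [1,4] + [1,3].
The 15×10 boundary matrix has rank 10 and Smith normal form diag(1,1,1,1,1,1,1,1,1,2).

Reading off H_k = ker ∂_k / im ∂_{k+1}:

  H_0: rank C_0 − rank ∂_1 = 6 − 5 = 1, and the invariant factors of ∂_1 are all 1, so H_0 = Z.

(K is a triangulation of the real projective plane RP^2.)

H_0 ≅ Z.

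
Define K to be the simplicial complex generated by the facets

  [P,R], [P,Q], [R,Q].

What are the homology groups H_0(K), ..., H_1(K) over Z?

H_0 ≅ Z,  H_1 ≅ Z.

Take the total order P < Q < R on the vertex set. Then K (dimension 1) consists of the simplices:

  0-simplices (3): P, Q, R
  1-simplices (3): PQ, PR, QR

so the chain groups are C_0 ≅ Z^3, C_1 ≅ Z^3.

The boundary map ∂_1: C_1 → C_0 sends each edge [p,q] (with p < q) to q − p. For instance
  ∂PR = R − P.
The 3×3 boundary matrix has rank 2 and Smith normal form diag(1,1).

Computing H_k = (kernel of ∂_k) / (image of ∂_{k+1}):

  H_0: rank C_0 − rank ∂_1 = 3 − 2 = 1, and the invariant factors of ∂_1 are all 1, so H_0 = Z.
  H_1: rank ker ∂_1 − rank ∂_2 = (3 − 2) − 0 = 1, and there is no ∂_2, so H_1 = Z.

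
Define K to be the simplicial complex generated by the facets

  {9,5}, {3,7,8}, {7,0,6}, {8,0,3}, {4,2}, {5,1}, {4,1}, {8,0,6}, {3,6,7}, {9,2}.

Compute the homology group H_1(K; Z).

K has 10 vertices, 15 edges, 5 triangles.
rank ∂_1 = 8, rank ∂_2 = 5 ⇒ b_1 = 15 − 8 − 5 = 2; all invariant factors of ∂_2 are 1 so no torsion. So H_1 ≅ Z^2.

H_1 ≅ Z^2.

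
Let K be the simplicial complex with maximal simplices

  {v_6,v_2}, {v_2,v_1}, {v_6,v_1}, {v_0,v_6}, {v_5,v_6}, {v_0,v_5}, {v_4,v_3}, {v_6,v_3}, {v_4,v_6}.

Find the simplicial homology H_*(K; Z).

K has 7 vertices, 9 edges.
rank ∂_0 = 0, rank ∂_1 = 6 ⇒ b_0 = 7 − 0 − 6 = 1; all invariant factors of ∂_1 are 1 so no torsion. So H_0 ≅ Z.
rank ∂_1 = 6, rank ∂_2 = 0 ⇒ b_1 = 9 − 6 − 0 = 3. So H_1 ≅ Z^3.

H_0 ≅ Z,  H_1 ≅ Z^3.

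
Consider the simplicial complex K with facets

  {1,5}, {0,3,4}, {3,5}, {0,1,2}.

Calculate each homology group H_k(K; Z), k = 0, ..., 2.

H_0 ≅ Z,  H_1 ≅ Z,  H_2 = 0.

Fix the vertex order 0 < 1 < 2 < 3 < 4 < 5 and write every simplex with vertices in increasing order. Then dim K = 2 and the simplices of K are:

  0-simplices (6): [0], [1], [2], [3], [4], [5]
  1-simplices (8): [0,1], [0,2], [0,3], [0,4], [1,2], [1,5], [3,4], [3,5]
  2-simplices (2): [0,1,2], [0,3,4]

giving chain groups C_0 ≅ Z^6, C_1 ≅ Z^8, C_2 ≅ Z^2.

Boundary ∂_1: C_1 → C_0 is given by ∂[p,q] = [q] − [p]. For instance
  ∂[0,3] = [3] − [0].
The 6×8 boundary matrix has rank 5 and Smith normal form diag(1,1,1,1,1).

Boundary ∂_2: C_2 → C_1 sends each 2-simplex [p,q,r] to [q,r] − [p,r] + [p,q]. For instance
  ∂[0,1,2] = [1,2] − [0,2] + [0,1],
  ∂[0,3,4] = [3,4] − [0,4] + [0,3].
The 8×2 boundary matrix has rank 2 and Smith normal form diag(1,1).

Computing H_k = (kernel of ∂_k) / (image of ∂_{k+1}):

  H_0: rank C_0 − rank ∂_1 = 6 − 5 = 1, and the invariant factors of ∂_1 are all 1, so H_0 = Z.
  H_1: rank ker ∂_1 − rank ∂_2 = (8 − 5) − 2 = 1, and the invariant factors of ∂_2 are all 1, so H_1 = Z.
  H_2: rank ker ∂_2 − rank ∂_3 = (2 − 2) − 0 = 0, and there is no ∂_3, so H_2 = 0.

As a check, the Euler characteristic is 6 − 8 + 2 = 0, which agrees with 1 − 1 + 0 = 0.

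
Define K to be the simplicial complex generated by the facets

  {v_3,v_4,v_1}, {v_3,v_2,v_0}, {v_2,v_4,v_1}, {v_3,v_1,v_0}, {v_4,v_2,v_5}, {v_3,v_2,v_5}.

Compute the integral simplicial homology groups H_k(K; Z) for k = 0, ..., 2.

H_0 ≅ Z,  H_1 ≅ Z,  H_2 = 0.

K has 6 vertices, 12 edges, 6 triangles.
rank ∂_0 = 0, rank ∂_1 = 5 ⇒ b_0 = 6 − 0 − 5 = 1; all invariant factors of ∂_1 are 1 so no torsion. So H_0 ≅ Z.
rank ∂_1 = 5, rank ∂_2 = 6 ⇒ b_1 = 12 − 5 − 6 = 1; all invariant factors of ∂_2 are 1 so no torsion. So H_1 ≅ Z.
rank ∂_2 = 6, rank ∂_3 = 0 ⇒ b_2 = 6 − 6 − 0 = 0. So H_2 ≅ 0.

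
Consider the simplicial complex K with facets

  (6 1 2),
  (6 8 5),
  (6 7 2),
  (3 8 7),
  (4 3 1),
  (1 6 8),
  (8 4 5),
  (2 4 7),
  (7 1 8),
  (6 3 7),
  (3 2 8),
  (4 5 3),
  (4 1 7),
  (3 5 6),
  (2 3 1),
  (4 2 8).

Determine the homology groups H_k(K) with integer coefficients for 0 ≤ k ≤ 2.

We work with the vertex ordering 1 < 2 < 3 < 4 < 5 < 6 < 7 < 8. The simplices of K, each written with vertices in increasing order, are:

  0-simplices (8): [1], [2], [3], [4], [5], [6], [7], [8]
  1-simplices (24): (24 of them)
  2-simplices (16): [1,2,3], [1,2,6], [1,3,4], [1,4,7], [1,6,8], [1,7,8], [2,3,8], [2,4,7], [2,4,8], [2,6,7], [3,4,5], [3,5,6], [3,6,7], [3,7,8], [4,5,8], [5,6,8]

giving chain groups C_0 ≅ Z^8, C_1 ≅ Z^24, C_2 ≅ Z^16.

Boundary ∂_1: C_1 → C_0 is given by ∂[p,q] = [q] − [p]. For instance
  ∂[1,4] = [4] − [1].
The 8×24 boundary matrix has rank 7 and Smith normal form diag(1,1,1,1,1,1,1).

The boundary map ∂_2: C_2 → C_1 acts by ∂[p,q,r] = [q,r] − [p,r] + [p,q]. For instance
  ∂[4,5,8] = [5,8] − [4,8] + [4,5],
  ∂[2,4,8] = [4,8] − [2,8] + [2,4].
The resulting 24×16 matrix has rank 15, and its Smith normal form has invariant factors (1,1,1,1,1,1,1,1,1,1,1,1,1,1,1).

From H_k ≅ ker(∂_k) / im(∂_{k+1}) we obtain:

  H_0: rank C_0 − rank ∂_1 = 8 − 7 = 1, and the invariant factors of ∂_1 are all 1, so H_0 ≅ Z.
  H_1: rank ker ∂_1 − rank ∂_2 = (24 − 7) − 15 = 2, and the invariant factors of ∂_2 are all 1, so H_1 ≅ Z^2.
  H_2: rank ker ∂_2 − rank ∂_3 = (16 − 15) − 0 = 1, and there is no ∂_3, so H_2 ≅ Z.

As a check, the Euler characteristic is 8 − 24 + 16 = 0, which agrees with 1 − 2 + 1 = 0.
(K is a triangulation of the torus T^2.)

H_0 = Z,  H_1 = Z^2,  H_2 = Z.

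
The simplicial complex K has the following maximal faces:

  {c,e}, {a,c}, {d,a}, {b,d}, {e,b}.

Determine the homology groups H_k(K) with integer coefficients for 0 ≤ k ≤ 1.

H_0 ≅ Z,  H_1 ≅ Z.

Order the vertices as a < b < c < d < e. Listing each simplex with vertices in this order, K has dimension 1 with simplices:

  0-simplices (5): a, b, c, d, e
  1-simplices (5): ac, ad, bd, be, ce

so the chain groups are C_0 ≅ Z^5, C_1 ≅ Z^5.

The boundary map ∂_1: C_1 → C_0 maps an edge to its endpoints' difference, ∂[p,q] = q − p. For instance
  ∂ac = c − a.
This gives a 5×5 integer matrix of rank 4; reducing to Smith normal form yields diagonal entries (1,1,1,1).

Computing H_k = (kernel of ∂_k) / (image of ∂_{k+1}):

  H_0: rank C_0 − rank ∂_1 = 5 − 4 = 1, and the invariant factors of ∂_1 are all 1, so H_0 ≅ Z.
  H_1: rank ker ∂_1 − rank ∂_2 = (5 − 4) − 0 = 1, and there is no ∂_2, so H_1 ≅ Z.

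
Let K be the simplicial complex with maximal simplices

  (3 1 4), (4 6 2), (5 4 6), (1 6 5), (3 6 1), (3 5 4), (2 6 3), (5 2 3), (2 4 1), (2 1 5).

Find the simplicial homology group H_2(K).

H_2 ≅ 0.

We work with the vertex ordering 1 < 2 < 3 < 4 < 5 < 6. The simplices of K, each written with vertices in increasing order, are:

  0-simplices (6): [1], [2], [3], [4], [5], [6]
  1-simplices (15): [1,2], [1,3], [1,4], [1,5], [1,6], [2,3], [2,4], [2,5], [2,6], [3,4], [3,5], [3,6], [4,5], [4,6], [5,6]
  2-simplices (10): [1,2,4], [1,2,5], [1,3,4], [1,3,6], [1,5,6], [2,3,5], [2,3,6], [2,4,6], [3,4,5], [4,5,6]

Hence C_0 ≅ Z^6, C_1 ≅ Z^15, C_2 ≅ Z^10.

The boundary map ∂_1: C_1 → C_0 sends each edge [p,q] (with p < q) to q − p.
The 6×15 boundary matrix has rank 5 and Smith normal form diag(1,1,1,1,1).

The boundary map ∂_2: C_2 → C_1 acts by ∂[p,q,r] = [q,r] − [p,r] + [p,q]. For instance
  ∂[1,3,6] = [3,6] − [1,6] + [1,3],
  ∂[4,5,6] = [5,6] − [4,6] + [4,5].
As a 15×10 matrix over Z this has rank 10, with invariant factors (1,1,1,1,1,1,1,1,1,2).

From H_k ≅ ker(∂_k) / im(∂_{k+1}) we obtain:

  H_2: rank ker ∂_2 − rank ∂_3 = (10 − 10) − 0 = 0, and there is no ∂_3, so H_2 = 0.

(K is a triangulation of the real projective plane RP^2.)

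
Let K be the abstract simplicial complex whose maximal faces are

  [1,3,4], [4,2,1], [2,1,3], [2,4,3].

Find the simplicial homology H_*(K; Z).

We work with the vertex ordering 1 < 2 < 3 < 4. The simplices of K, each written with vertices in increasing order, are:

  0-simplices (4): [1], [2], [3], [4]
  1-simplices (6): [1,2], [1,3], [1,4], [2,3], [2,4], [3,4]
  2-simplices (4): [1,2,3], [1,2,4], [1,3,4], [2,3,4]

Hence C_0 ≅ Z^4, C_1 ≅ Z^6, C_2 ≅ Z^4.

The boundary map ∂_1: C_1 → C_0 maps an edge to its endpoints' difference, ∂[p,q] = q − p. For instance
  ∂[2,4] = [4] − [2].
The 4×6 boundary matrix has rank 3 and Smith normal form diag(1,1,1).

The boundary map ∂_2: C_2 → C_1 sends each 2-simplex [p,q,r] to [q,r] − [p,r] + [p,q]. For instance
  ∂[1,2,3] = [2,3] − [1,3] + [1,2],
  ∂[1,3,4] = [3,4] − [1,4] + [1,3].
The 6×4 boundary matrix has rank 3 and Smith normal form diag(1,1,1).

Computing H_k = (kernel of ∂_k) / (image of ∂_{k+1}):

  H_0: rank C_0 − rank ∂_1 = 4 − 3 = 1, and the invariant factors of ∂_1 are all 1, so H_0 ≅ Z.
  H_1: rank ker ∂_1 − rank ∂_2 = (6 − 3) − 3 = 0, and the invariant factors of ∂_2 are all 1, so H_1 ≅ 0.
  H_2: rank ker ∂_2 − rank ∂_3 = (4 − 3) − 0 = 1, and there is no ∂_3, so H_2 ≅ Z.

(K is a triangulation of the 2-sphere S^2.)

H_0 = Z,  H_1 = 0,  H_2 = Z.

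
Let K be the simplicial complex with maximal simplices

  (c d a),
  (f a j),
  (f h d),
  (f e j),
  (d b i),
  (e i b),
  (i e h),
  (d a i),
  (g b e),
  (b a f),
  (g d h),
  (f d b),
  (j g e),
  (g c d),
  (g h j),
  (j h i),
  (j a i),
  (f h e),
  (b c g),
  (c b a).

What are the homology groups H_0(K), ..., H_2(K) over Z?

We work with the vertex ordering a < b < c < d < e < f < g < h < i < j. The simplices of K, each written with vertices in increasing order, are:

  0-simplices (10): a, b, c, d, e, f, g, h, i, j
  1-simplices (30): ab, ac, ad, af, ai, aj, bc, bd, be, bf, bg, bi, cd, cg, df, dg, dh, di, ef, eg, eh, ei, ej, fh, fj, gh, gj, hi, hj, ij
  2-simplices (20): abc, abf, acd, adi, afj, aij, bcg, bdf, bdi, beg, bei, cdg, dfh, dgh, efh, efj, egj, ehi, ghj, hij

Hence C_0 ≅ Z^10, C_1 ≅ Z^30, C_2 ≅ Z^20.

The boundary map ∂_1: C_1 → C_0 sends each edge [p,q] (with p < q) to q − p.
This gives a 10×30 integer matrix of rank 9; reducing to Smith normal form yields diagonal entries (1,1,1,1,1,1,1,1,1).

The boundary map ∂_2: C_2 → C_1 maps a triangle to the signed sum of its edges. For instance
  ∂efh = fh − eh + ef,
  ∂egj = gj − ej + eg.
As a 30×20 matrix over Z this has rank 20, with invariant factors (1,1,1,1,1,1,1,1,1,1,1,1,1,1,1,1,1,1,1,2).

Reading off H_k = ker ∂_k / im ∂_{k+1}:

  H_0: rank C_0 − rank ∂_1 = 10 − 9 = 1, and the invariant factors of ∂_1 are all 1, so H_0 ≅ Z.
  H_1: rank ker ∂_1 − rank ∂_2 = (30 − 9) − 20 = 1, and ∂_2 has invariant factor 2 > 1, so H_1 ≅ Z ⊕ Z_2.
  H_2: rank ker ∂_2 − rank ∂_3 = (20 − 20) − 0 = 0, and there is no ∂_3, so H_2 ≅ 0.

As a check, the Euler characteristic is 10 − 30 + 20 = 0, which agrees with 1 − 1 + 0 = 0.
(K is a triangulation of the Klein bottle.)

H_0 ≅ Z,  H_1 ≅ Z ⊕ Z_2,  H_2 = 0.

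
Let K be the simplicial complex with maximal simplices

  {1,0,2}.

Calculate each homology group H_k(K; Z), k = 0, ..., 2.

H_0 = Z,  H_1 = 0,  H_2 = 0.

We work with the vertex ordering 0 < 1 < 2. The simplices of K, each written with vertices in increasing order, are:

  0-simplices (3): [0], [1], [2]
  1-simplices (3): [0,1], [0,2], [1,2]
  2-simplices (1): [0,1,2]

so the chain groups are C_0 ≅ Z^3, C_1 ≅ Z^3, C_2 ≅ Z^1.

Boundary ∂_1: C_1 → C_0 sends each edge [p,q] (with p < q) to q − p.
The resulting 3×3 matrix has rank 2, and its Smith normal form has invariant factors (1,1).

Boundary ∂_2: C_2 → C_1 acts by ∂[p,q,r] = [q,r] − [p,r] + [p,q]. For instance
  ∂[0,1,2] = [1,2] − [0,2] + [0,1].
The resulting 3×1 matrix has rank 1, and its Smith normal form has invariant factors (1).

From H_k ≅ ker(∂_k) / im(∂_{k+1}) we obtain:

  H_0: rank C_0 − rank ∂_1 = 3 − 2 = 1, and the invariant factors of ∂_1 are all 1, so H_0 ≅ Z.
  H_1: rank ker ∂_1 − rank ∂_2 = (3 − 2) − 1 = 0, and the invariant factors of ∂_2 are all 1, so H_1 ≅ 0.
  H_2: rank ker ∂_2 − rank ∂_3 = (1 − 1) − 0 = 0, and there is no ∂_3, so H_2 ≅ 0.

As a check, the Euler characteristic is 3 − 3 + 1 = 1, which agrees with 1 − 0 + 0 = 1.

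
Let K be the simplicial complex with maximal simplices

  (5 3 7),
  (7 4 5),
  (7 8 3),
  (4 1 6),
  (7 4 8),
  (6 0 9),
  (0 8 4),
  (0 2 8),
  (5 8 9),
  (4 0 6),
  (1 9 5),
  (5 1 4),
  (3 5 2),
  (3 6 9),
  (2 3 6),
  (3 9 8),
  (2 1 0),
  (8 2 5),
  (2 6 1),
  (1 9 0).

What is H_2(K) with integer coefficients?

We work with the vertex ordering 0 < 1 < 2 < 3 < 4 < 5 < 6 < 7 < 8 < 9. The simplices of K, each written with vertices in increasing order, are:

  0-simplices (10): [0], [1], [2], [3], [4], [5], [6], [7], [8], [9]
  1-simplices (30): (30 of them)
  2-simplices (20): (20 of them)

so the chain groups are C_0 ≅ Z^10, C_1 ≅ Z^30, C_2 ≅ Z^20.

Boundary ∂_1: C_1 → C_0 maps an edge to its endpoints' difference, ∂[p,q] = q − p. For instance
  ∂[2,5] = [5] − [2].
As a 10×30 matrix over Z this has rank 9, with invariant factors (1,1,1,1,1,1,1,1,1).

Boundary ∂_2: C_2 → C_1 acts by ∂[p,q,r] = [q,r] − [p,r] + [p,q]. For instance
  ∂[3,5,7] = [5,7] − [3,7] + [3,5],
  ∂[1,2,6] = [2,6] − [1,6] + [1,2].
The resulting 30×20 matrix has rank 20, and its Smith normal form has invariant factors (1,1,1,1,1,1,1,1,1,1,1,1,1,1,1,1,1,1,1,2).

Reading off H_k = ker ∂_k / im ∂_{k+1}:

  H_2: rank ker ∂_2 − rank ∂_3 = (20 − 20) − 0 = 0, and there is no ∂_3, so H_2 = 0.

(K is a triangulation of the Klein bottle.)

H_2 ≅ 0.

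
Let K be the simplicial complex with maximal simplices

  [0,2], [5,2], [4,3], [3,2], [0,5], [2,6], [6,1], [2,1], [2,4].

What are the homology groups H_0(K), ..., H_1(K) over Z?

K has 7 vertices, 9 edges.
rank ∂_0 = 0, rank ∂_1 = 6 ⇒ b_0 = 7 − 0 − 6 = 1; all invariant factors of ∂_1 are 1 so no torsion. So H_0 ≅ Z.
rank ∂_1 = 6, rank ∂_2 = 0 ⇒ b_1 = 9 − 6 − 0 = 3. So H_1 ≅ Z^3.

H_0 ≅ Z,  H_1 ≅ Z^3.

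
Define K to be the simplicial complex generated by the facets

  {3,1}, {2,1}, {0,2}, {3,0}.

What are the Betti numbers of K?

b_0 = 1, b_1 = 1.

Order the vertices as 0 < 1 < 2 < 3. Listing each simplex with vertices in this order, K has dimension 1 with simplices:

  0-simplices (4): [0], [1], [2], [3]
  1-simplices (4): [0,2], [0,3], [1,2], [1,3]

Hence C_0 ≅ Z^4, C_1 ≅ Z^4.

Boundary ∂_1: C_1 → C_0 sends each edge [p,q] (with p < q) to q − p.
The 4×4 boundary matrix has rank 3 and Smith normal form diag(1,1,1).

From H_k ≅ ker(∂_k) / im(∂_{k+1}) we obtain:

  H_0: rank C_0 − rank ∂_1 = 4 − 3 = 1, and the invariant factors of ∂_1 are all 1, so H_0 = Z.
  H_1: rank ker ∂_1 − rank ∂_2 = (4 − 3) − 0 = 1, and there is no ∂_2, so H_1 = Z.

As a check, the Euler characteristic is 4 − 4 = 0, which agrees with 1 − 1 = 0.

Hence the Betti numbers are b_0 = 1, b_1 = 1.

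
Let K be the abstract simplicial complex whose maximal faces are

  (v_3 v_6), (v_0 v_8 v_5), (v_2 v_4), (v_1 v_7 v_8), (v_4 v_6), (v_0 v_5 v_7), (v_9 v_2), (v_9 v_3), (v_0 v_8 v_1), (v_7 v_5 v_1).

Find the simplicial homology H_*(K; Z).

Fix the vertex order v_0 < v_1 < v_2 < v_3 < v_4 < v_5 < v_6 < v_7 < v_8 < v_9 and write every simplex with vertices in increasing order. Then dim K = 2 and the simplices of K are:

  0-simplices (10): [v_0], [v_1], [v_2], [v_3], [v_4], [v_5], [v_6], [v_7], [v_8], [v_9]
  1-simplices (15): (15 of them)
  2-simplices (5): [v_0,v_1,v_8], [v_0,v_5,v_7], [v_0,v_5,v_8], [v_1,v_5,v_7], [v_1,v_7,v_8]

so the chain groups are C_0 ≅ Z^10, C_1 ≅ Z^15, C_2 ≅ Z^5.

∂_1: C_1 → C_0 sends each edge [p,q] (with p < q) to q − p. For instance
  ∂[v_0,v_8] = [v_8] − [v_0].
As a 10×15 matrix over Z this has rank 8, with invariant factors (1,1,1,1,1,1,1,1).

∂_2: C_2 → C_1 acts by ∂[p,q,r] = [q,r] − [p,r] + [p,q]. For instance
  ∂[v_1,v_7,v_8] = [v_7,v_8] − [v_1,v_8] + [v_1,v_7],
  ∂[v_0,v_5,v_8] = [v_5,v_8] − [v_0,v_8] + [v_0,v_5].
As a 15×5 matrix over Z this has rank 5, with invariant factors (1,1,1,1,1).

Reading off H_k = ker ∂_k / im ∂_{k+1}:

  H_0: rank C_0 − rank ∂_1 = 10 − 8 = 2, and the invariant factors of ∂_1 are all 1, so H_0 = Z^2.
  H_1: rank ker ∂_1 − rank ∂_2 = (15 − 8) − 5 = 2, and the invariant factors of ∂_2 are all 1, so H_1 = Z^2.
  H_2: rank ker ∂_2 − rank ∂_3 = (5 − 5) − 0 = 0, and there is no ∂_3, so H_2 = 0.

H_0 ≅ Z^2,  H_1 ≅ Z^2,  H_2 = 0.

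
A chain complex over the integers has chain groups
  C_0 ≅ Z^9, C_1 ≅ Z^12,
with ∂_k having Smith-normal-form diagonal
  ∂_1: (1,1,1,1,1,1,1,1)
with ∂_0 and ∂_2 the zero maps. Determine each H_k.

H_0: b_0 = 9 − 0 − 8 = 1; torsion from ∂_1 factors > 1: none. So H_0 = Z.
H_1: b_1 = 12 − 8 − 0 = 4; torsion from ∂_2 factors > 1: none. So H_1 = Z^4.

H_0 = Z,  H_1 = Z^4.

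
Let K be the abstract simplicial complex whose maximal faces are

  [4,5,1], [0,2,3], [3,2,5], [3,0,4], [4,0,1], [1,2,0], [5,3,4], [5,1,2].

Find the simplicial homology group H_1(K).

K has 6 vertices, 12 edges, 8 triangles.
rank ∂_1 = 5, rank ∂_2 = 7 ⇒ b_1 = 12 − 5 − 7 = 0; all invariant factors of ∂_2 are 1 so no torsion. So H_1 = 0.

H_1 ≅ 0.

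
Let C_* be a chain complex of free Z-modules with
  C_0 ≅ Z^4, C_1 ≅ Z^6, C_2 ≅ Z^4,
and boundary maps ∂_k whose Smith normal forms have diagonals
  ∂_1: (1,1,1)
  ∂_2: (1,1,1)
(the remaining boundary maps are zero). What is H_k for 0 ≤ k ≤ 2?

H_0 ≅ Z,  H_1 = 0,  H_2 ≅ Z.

H_0: b_0 = 4 − 0 − 3 = 1; torsion from ∂_1 factors > 1: none. So H_0 ≅ Z.
H_1: b_1 = 6 − 3 − 3 = 0; torsion from ∂_2 factors > 1: none. So H_1 ≅ 0.
H_2: b_2 = 4 − 3 − 0 = 1; torsion from ∂_3 factors > 1: none. So H_2 ≅ Z.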